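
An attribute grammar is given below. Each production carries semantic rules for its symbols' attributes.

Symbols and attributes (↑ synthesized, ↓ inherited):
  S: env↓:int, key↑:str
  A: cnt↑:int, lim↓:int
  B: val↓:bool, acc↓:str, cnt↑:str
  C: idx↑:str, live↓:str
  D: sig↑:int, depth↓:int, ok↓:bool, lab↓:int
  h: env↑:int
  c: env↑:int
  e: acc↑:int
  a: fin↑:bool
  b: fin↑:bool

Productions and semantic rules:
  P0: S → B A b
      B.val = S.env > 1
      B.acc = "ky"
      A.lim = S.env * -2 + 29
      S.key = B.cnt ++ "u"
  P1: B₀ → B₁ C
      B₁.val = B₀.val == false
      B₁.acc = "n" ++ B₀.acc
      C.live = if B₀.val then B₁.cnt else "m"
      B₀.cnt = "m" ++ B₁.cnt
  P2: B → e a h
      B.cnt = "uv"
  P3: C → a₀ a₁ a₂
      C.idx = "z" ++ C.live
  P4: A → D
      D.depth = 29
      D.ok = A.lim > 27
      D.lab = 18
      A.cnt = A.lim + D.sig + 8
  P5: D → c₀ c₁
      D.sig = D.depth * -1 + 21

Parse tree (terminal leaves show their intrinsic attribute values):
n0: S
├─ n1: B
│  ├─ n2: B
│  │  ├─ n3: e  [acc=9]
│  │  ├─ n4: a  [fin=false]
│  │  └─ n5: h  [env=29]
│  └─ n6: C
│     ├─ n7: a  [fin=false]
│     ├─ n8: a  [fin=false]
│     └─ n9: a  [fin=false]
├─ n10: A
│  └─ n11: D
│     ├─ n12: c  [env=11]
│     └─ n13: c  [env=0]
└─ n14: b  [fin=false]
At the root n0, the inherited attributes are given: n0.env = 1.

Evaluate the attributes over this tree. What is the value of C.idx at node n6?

"zm"

1. n0.env = 1  [given at root]
2. n1.val = false  [S.env > 1]
3. n1.acc = "ky"  ["ky"]
4. n2.val = true  [B₀.val == false]
5. n2.acc = "nky"  ["n" ++ B₀.acc]
6. n3.acc = 9  [terminal]
7. n4.fin = false  [terminal]
8. n5.env = 29  [terminal]
9. n2.cnt = "uv"  ["uv"]
10. n6.live = "m"  [if B₀.val then B₁.cnt else "m"]
11. n7.fin = false  [terminal]
12. n8.fin = false  [terminal]
13. n9.fin = false  [terminal]
14. n6.idx = "zm"  ["z" ++ C.live]
15. n1.cnt = "muv"  ["m" ++ B₁.cnt]
16. n10.lim = 27  [S.env * -2 + 29]
17. n11.depth = 29  [29]
18. n11.ok = false  [A.lim > 27]
19. n11.lab = 18  [18]
20. n12.env = 11  [terminal]
21. n13.env = 0  [terminal]
22. n11.sig = -8  [D.depth * -1 + 21]
23. n10.cnt = 27  [A.lim + D.sig + 8]
24. n14.fin = false  [terminal]
25. n0.key = "muvu"  [B.cnt ++ "u"]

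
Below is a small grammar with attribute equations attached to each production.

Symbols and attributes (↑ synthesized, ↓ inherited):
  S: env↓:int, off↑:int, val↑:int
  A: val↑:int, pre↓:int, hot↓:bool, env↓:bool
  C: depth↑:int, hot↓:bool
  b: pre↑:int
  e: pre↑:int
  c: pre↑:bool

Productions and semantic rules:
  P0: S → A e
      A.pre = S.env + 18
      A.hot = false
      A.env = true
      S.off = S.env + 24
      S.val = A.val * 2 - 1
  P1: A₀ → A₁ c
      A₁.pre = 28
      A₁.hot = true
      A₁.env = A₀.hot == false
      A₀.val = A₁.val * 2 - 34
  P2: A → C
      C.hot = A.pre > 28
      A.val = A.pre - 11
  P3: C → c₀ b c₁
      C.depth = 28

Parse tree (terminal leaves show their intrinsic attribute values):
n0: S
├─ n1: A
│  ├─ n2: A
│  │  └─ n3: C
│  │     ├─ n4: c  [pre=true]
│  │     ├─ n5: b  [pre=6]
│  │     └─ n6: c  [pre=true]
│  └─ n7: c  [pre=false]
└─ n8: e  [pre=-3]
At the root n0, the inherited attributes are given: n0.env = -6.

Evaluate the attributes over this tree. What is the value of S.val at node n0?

1. n0.env = -6  [given at root]
2. n1.pre = 12  [S.env + 18]
3. n1.hot = false  [false]
4. n1.env = true  [true]
5. n2.pre = 28  [28]
6. n2.hot = true  [true]
7. n2.env = true  [A₀.hot == false]
8. n3.hot = false  [A.pre > 28]
9. n4.pre = true  [terminal]
10. n5.pre = 6  [terminal]
11. n6.pre = true  [terminal]
12. n3.depth = 28  [28]
13. n2.val = 17  [A.pre - 11]
14. n7.pre = false  [terminal]
15. n1.val = 0  [A₁.val * 2 - 34]
16. n8.pre = -3  [terminal]
17. n0.off = 18  [S.env + 24]
18. n0.val = -1  [A.val * 2 - 1]

-1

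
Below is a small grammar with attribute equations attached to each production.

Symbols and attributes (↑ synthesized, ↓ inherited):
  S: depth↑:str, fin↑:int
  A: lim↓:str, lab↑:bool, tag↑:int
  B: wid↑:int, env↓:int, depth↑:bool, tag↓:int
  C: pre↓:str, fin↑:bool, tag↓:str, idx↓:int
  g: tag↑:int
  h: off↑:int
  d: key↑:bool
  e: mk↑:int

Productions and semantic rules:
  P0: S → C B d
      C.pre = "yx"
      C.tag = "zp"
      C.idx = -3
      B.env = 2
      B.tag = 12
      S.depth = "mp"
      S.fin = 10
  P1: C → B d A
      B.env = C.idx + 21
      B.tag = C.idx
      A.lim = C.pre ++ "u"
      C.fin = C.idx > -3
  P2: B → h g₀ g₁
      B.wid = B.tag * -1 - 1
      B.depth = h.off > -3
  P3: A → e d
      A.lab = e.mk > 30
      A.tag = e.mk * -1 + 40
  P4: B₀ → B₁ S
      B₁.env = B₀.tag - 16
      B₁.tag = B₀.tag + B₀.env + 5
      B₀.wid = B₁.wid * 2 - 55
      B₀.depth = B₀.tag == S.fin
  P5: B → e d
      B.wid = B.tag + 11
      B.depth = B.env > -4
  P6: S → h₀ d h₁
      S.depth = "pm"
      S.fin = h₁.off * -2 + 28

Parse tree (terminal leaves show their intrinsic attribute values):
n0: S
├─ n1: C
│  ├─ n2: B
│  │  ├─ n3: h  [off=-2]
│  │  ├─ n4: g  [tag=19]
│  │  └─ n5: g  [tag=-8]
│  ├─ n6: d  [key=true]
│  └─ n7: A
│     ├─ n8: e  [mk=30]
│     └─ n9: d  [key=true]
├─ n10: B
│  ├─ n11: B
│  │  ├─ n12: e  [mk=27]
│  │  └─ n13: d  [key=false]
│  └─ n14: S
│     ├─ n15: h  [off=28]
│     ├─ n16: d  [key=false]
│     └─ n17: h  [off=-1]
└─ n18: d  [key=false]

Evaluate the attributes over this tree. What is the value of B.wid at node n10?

1. n1.pre = "yx"  ["yx"]
2. n1.tag = "zp"  ["zp"]
3. n1.idx = -3  [-3]
4. n2.env = 18  [C.idx + 21]
5. n2.tag = -3  [C.idx]
6. n3.off = -2  [terminal]
7. n4.tag = 19  [terminal]
8. n5.tag = -8  [terminal]
9. n2.wid = 2  [B.tag * -1 - 1]
10. n2.depth = true  [h.off > -3]
11. n6.key = true  [terminal]
12. n7.lim = "yxu"  [C.pre ++ "u"]
13. n8.mk = 30  [terminal]
14. n9.key = true  [terminal]
15. n7.lab = false  [e.mk > 30]
16. n7.tag = 10  [e.mk * -1 + 40]
17. n1.fin = false  [C.idx > -3]
18. n10.env = 2  [2]
19. n10.tag = 12  [12]
20. n11.env = -4  [B₀.tag - 16]
21. n11.tag = 19  [B₀.tag + B₀.env + 5]
22. n12.mk = 27  [terminal]
23. n13.key = false  [terminal]
24. n11.wid = 30  [B.tag + 11]
25. n11.depth = false  [B.env > -4]
26. n15.off = 28  [terminal]
27. n16.key = false  [terminal]
28. n17.off = -1  [terminal]
29. n14.depth = "pm"  ["pm"]
30. n14.fin = 30  [h₁.off * -2 + 28]
31. n10.wid = 5  [B₁.wid * 2 - 55]
32. n10.depth = false  [B₀.tag == S.fin]
33. n18.key = false  [terminal]
34. n0.depth = "mp"  ["mp"]
35. n0.fin = 10  [10]

5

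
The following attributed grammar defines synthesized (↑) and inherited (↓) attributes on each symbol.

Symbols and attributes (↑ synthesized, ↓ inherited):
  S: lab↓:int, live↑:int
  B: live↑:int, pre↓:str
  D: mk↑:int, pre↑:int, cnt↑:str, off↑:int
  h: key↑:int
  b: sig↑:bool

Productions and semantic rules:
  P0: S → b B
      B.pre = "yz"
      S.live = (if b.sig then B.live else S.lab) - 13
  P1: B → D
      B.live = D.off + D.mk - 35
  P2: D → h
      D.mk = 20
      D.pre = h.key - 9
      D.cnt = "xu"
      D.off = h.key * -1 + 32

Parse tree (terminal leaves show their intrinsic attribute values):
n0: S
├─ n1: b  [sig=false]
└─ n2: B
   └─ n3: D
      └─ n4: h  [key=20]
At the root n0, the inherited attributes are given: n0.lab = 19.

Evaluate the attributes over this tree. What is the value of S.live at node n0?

1. n0.lab = 19  [given at root]
2. n1.sig = false  [terminal]
3. n2.pre = "yz"  ["yz"]
4. n4.key = 20  [terminal]
5. n3.mk = 20  [20]
6. n3.pre = 11  [h.key - 9]
7. n3.cnt = "xu"  ["xu"]
8. n3.off = 12  [h.key * -1 + 32]
9. n2.live = -3  [D.off + D.mk - 35]
10. n0.live = 6  [(if b.sig then B.live else S.lab) - 13]

6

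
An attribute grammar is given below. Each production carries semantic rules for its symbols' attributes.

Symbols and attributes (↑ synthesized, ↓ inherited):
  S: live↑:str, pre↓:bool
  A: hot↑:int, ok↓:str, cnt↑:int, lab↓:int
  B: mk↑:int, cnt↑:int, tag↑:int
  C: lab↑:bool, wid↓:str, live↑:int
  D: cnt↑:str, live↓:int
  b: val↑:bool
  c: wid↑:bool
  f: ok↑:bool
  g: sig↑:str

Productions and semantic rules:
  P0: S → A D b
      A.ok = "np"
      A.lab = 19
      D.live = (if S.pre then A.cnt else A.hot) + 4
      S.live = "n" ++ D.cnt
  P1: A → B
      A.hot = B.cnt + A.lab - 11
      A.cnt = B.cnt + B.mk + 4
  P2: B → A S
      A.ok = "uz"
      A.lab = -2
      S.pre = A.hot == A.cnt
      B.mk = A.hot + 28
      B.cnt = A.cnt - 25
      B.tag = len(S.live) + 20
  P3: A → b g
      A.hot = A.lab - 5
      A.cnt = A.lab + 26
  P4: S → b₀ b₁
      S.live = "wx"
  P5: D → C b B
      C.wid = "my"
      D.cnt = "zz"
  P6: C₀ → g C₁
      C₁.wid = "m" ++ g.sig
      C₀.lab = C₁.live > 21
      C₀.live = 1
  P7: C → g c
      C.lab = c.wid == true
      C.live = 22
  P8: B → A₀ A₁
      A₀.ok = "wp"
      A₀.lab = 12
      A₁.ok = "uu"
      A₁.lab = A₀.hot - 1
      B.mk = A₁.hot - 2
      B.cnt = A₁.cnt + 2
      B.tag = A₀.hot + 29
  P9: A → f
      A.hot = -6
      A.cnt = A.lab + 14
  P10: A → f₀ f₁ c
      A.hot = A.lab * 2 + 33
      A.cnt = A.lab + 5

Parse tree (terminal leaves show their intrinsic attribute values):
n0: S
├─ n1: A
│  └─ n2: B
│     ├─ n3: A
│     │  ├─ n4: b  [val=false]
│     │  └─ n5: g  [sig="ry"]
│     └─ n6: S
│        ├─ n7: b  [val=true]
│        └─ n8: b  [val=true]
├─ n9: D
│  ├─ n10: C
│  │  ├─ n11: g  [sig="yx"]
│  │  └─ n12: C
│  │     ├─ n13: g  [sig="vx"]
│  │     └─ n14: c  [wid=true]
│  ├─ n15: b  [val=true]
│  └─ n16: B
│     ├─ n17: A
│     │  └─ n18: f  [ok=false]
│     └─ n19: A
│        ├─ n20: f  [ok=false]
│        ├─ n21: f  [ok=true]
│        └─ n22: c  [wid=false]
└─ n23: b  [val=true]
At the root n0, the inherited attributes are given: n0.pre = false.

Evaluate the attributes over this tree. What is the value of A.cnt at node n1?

24

1. n0.pre = false  [given at root]
2. n1.ok = "np"  ["np"]
3. n1.lab = 19  [19]
4. n3.ok = "uz"  ["uz"]
5. n3.lab = -2  [-2]
6. n4.val = false  [terminal]
7. n5.sig = "ry"  [terminal]
8. n3.hot = -7  [A.lab - 5]
9. n3.cnt = 24  [A.lab + 26]
10. n6.pre = false  [A.hot == A.cnt]
11. n7.val = true  [terminal]
12. n8.val = true  [terminal]
13. n6.live = "wx"  ["wx"]
14. n2.mk = 21  [A.hot + 28]
15. n2.cnt = -1  [A.cnt - 25]
16. n2.tag = 22  [len(S.live) + 20]
17. n1.hot = 7  [B.cnt + A.lab - 11]
18. n1.cnt = 24  [B.cnt + B.mk + 4]
19. n9.live = 11  [(if S.pre then A.cnt else A.hot) + 4]
20. n10.wid = "my"  ["my"]
21. n11.sig = "yx"  [terminal]
22. n12.wid = "myx"  ["m" ++ g.sig]
23. n13.sig = "vx"  [terminal]
24. n14.wid = true  [terminal]
25. n12.lab = true  [c.wid == true]
26. n12.live = 22  [22]
27. n10.lab = true  [C₁.live > 21]
28. n10.live = 1  [1]
29. n15.val = true  [terminal]
30. n17.ok = "wp"  ["wp"]
31. n17.lab = 12  [12]
32. n18.ok = false  [terminal]
33. n17.hot = -6  [-6]
34. n17.cnt = 26  [A.lab + 14]
35. n19.ok = "uu"  ["uu"]
36. n19.lab = -7  [A₀.hot - 1]
37. n20.ok = false  [terminal]
38. n21.ok = true  [terminal]
39. n22.wid = false  [terminal]
40. n19.hot = 19  [A.lab * 2 + 33]
41. n19.cnt = -2  [A.lab + 5]
42. n16.mk = 17  [A₁.hot - 2]
43. n16.cnt = 0  [A₁.cnt + 2]
44. n16.tag = 23  [A₀.hot + 29]
45. n9.cnt = "zz"  ["zz"]
46. n23.val = true  [terminal]
47. n0.live = "nzz"  ["n" ++ D.cnt]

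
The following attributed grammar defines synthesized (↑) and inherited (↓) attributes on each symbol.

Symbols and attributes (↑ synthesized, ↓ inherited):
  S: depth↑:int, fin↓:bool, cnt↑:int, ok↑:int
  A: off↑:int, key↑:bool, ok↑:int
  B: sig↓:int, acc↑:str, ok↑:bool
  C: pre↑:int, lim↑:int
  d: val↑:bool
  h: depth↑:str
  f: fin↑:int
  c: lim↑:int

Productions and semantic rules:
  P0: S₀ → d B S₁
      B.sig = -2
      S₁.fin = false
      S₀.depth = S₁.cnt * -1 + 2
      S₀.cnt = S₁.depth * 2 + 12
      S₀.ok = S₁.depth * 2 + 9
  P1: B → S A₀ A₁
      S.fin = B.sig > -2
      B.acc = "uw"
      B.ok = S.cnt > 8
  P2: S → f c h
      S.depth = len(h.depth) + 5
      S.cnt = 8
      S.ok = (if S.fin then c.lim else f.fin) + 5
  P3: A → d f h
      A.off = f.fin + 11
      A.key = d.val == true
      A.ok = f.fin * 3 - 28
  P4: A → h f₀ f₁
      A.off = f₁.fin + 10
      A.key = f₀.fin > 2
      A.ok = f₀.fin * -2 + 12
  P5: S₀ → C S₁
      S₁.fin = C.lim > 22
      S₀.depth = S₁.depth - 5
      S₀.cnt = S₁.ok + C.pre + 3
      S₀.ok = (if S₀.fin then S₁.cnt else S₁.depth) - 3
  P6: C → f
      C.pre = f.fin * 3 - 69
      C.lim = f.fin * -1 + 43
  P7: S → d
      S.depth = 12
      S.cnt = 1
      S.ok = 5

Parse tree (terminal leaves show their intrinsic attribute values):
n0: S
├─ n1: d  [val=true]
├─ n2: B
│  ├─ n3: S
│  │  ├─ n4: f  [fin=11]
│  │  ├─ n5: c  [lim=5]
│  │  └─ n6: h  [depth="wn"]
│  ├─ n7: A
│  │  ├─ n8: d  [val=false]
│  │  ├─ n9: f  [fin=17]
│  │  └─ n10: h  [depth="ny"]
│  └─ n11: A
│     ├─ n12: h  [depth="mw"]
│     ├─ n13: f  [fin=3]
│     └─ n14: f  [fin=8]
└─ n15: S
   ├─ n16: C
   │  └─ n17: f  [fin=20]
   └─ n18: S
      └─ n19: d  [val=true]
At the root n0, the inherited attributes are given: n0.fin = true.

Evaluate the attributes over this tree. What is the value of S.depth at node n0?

1. n0.fin = true  [given at root]
2. n1.val = true  [terminal]
3. n2.sig = -2  [-2]
4. n3.fin = false  [B.sig > -2]
5. n4.fin = 11  [terminal]
6. n5.lim = 5  [terminal]
7. n6.depth = "wn"  [terminal]
8. n3.depth = 7  [len(h.depth) + 5]
9. n3.cnt = 8  [8]
10. n3.ok = 16  [(if S.fin then c.lim else f.fin) + 5]
11. n8.val = false  [terminal]
12. n9.fin = 17  [terminal]
13. n10.depth = "ny"  [terminal]
14. n7.off = 28  [f.fin + 11]
15. n7.key = false  [d.val == true]
16. n7.ok = 23  [f.fin * 3 - 28]
17. n12.depth = "mw"  [terminal]
18. n13.fin = 3  [terminal]
19. n14.fin = 8  [terminal]
20. n11.off = 18  [f₁.fin + 10]
21. n11.key = true  [f₀.fin > 2]
22. n11.ok = 6  [f₀.fin * -2 + 12]
23. n2.acc = "uw"  ["uw"]
24. n2.ok = false  [S.cnt > 8]
25. n15.fin = false  [false]
26. n17.fin = 20  [terminal]
27. n16.pre = -9  [f.fin * 3 - 69]
28. n16.lim = 23  [f.fin * -1 + 43]
29. n18.fin = true  [C.lim > 22]
30. n19.val = true  [terminal]
31. n18.depth = 12  [12]
32. n18.cnt = 1  [1]
33. n18.ok = 5  [5]
34. n15.depth = 7  [S₁.depth - 5]
35. n15.cnt = -1  [S₁.ok + C.pre + 3]
36. n15.ok = 9  [(if S₀.fin then S₁.cnt else S₁.depth) - 3]
37. n0.depth = 3  [S₁.cnt * -1 + 2]
38. n0.cnt = 26  [S₁.depth * 2 + 12]
39. n0.ok = 23  [S₁.depth * 2 + 9]

3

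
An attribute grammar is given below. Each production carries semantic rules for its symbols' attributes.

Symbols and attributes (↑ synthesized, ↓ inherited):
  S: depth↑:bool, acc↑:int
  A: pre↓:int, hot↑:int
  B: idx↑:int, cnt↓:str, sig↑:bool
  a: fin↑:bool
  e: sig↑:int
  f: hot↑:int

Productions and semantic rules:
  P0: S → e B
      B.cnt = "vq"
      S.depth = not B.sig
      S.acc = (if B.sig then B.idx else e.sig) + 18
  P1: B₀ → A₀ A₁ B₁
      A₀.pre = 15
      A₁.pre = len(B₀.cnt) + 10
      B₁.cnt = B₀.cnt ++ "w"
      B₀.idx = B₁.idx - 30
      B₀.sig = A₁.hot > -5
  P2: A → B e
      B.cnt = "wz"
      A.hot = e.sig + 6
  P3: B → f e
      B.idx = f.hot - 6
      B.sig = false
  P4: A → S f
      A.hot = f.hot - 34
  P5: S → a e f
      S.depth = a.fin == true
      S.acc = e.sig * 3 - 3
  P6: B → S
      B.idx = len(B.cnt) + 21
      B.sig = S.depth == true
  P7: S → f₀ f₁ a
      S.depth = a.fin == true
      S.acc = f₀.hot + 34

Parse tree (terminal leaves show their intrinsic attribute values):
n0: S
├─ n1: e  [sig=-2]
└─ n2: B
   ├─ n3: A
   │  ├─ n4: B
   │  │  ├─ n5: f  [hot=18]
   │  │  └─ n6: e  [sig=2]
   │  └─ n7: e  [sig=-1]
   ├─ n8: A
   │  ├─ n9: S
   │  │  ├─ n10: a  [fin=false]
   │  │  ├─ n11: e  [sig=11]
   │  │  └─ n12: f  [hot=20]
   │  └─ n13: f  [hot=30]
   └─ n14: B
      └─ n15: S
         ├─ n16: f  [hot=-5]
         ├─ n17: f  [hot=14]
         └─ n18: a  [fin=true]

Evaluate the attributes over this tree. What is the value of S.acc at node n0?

12

1. n1.sig = -2  [terminal]
2. n2.cnt = "vq"  ["vq"]
3. n3.pre = 15  [15]
4. n4.cnt = "wz"  ["wz"]
5. n5.hot = 18  [terminal]
6. n6.sig = 2  [terminal]
7. n4.idx = 12  [f.hot - 6]
8. n4.sig = false  [false]
9. n7.sig = -1  [terminal]
10. n3.hot = 5  [e.sig + 6]
11. n8.pre = 12  [len(B₀.cnt) + 10]
12. n10.fin = false  [terminal]
13. n11.sig = 11  [terminal]
14. n12.hot = 20  [terminal]
15. n9.depth = false  [a.fin == true]
16. n9.acc = 30  [e.sig * 3 - 3]
17. n13.hot = 30  [terminal]
18. n8.hot = -4  [f.hot - 34]
19. n14.cnt = "vqw"  [B₀.cnt ++ "w"]
20. n16.hot = -5  [terminal]
21. n17.hot = 14  [terminal]
22. n18.fin = true  [terminal]
23. n15.depth = true  [a.fin == true]
24. n15.acc = 29  [f₀.hot + 34]
25. n14.idx = 24  [len(B.cnt) + 21]
26. n14.sig = true  [S.depth == true]
27. n2.idx = -6  [B₁.idx - 30]
28. n2.sig = true  [A₁.hot > -5]
29. n0.depth = false  [not B.sig]
30. n0.acc = 12  [(if B.sig then B.idx else e.sig) + 18]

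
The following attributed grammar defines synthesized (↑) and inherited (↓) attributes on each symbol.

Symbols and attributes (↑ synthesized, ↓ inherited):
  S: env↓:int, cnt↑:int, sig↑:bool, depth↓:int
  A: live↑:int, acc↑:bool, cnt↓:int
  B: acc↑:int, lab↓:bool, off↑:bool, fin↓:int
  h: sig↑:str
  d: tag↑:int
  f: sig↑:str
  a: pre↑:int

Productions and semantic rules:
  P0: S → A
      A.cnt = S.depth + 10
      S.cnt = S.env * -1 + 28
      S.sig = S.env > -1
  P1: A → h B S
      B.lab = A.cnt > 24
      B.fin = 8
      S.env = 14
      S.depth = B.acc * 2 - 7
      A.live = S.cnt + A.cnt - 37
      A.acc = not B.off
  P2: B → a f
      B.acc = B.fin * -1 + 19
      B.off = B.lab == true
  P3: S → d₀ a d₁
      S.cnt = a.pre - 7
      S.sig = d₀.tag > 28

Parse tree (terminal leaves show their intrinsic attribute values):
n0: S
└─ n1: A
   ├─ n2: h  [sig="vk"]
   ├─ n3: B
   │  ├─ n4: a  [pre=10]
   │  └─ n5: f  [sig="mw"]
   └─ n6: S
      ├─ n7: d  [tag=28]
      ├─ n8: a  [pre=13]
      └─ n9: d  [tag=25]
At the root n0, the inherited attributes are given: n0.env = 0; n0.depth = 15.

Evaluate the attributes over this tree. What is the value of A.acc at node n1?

false

1. n0.env = 0  [given at root]
2. n0.depth = 15  [given at root]
3. n1.cnt = 25  [S.depth + 10]
4. n2.sig = "vk"  [terminal]
5. n3.lab = true  [A.cnt > 24]
6. n3.fin = 8  [8]
7. n4.pre = 10  [terminal]
8. n5.sig = "mw"  [terminal]
9. n3.acc = 11  [B.fin * -1 + 19]
10. n3.off = true  [B.lab == true]
11. n6.env = 14  [14]
12. n6.depth = 15  [B.acc * 2 - 7]
13. n7.tag = 28  [terminal]
14. n8.pre = 13  [terminal]
15. n9.tag = 25  [terminal]
16. n6.cnt = 6  [a.pre - 7]
17. n6.sig = false  [d₀.tag > 28]
18. n1.live = -6  [S.cnt + A.cnt - 37]
19. n1.acc = false  [not B.off]
20. n0.cnt = 28  [S.env * -1 + 28]
21. n0.sig = true  [S.env > -1]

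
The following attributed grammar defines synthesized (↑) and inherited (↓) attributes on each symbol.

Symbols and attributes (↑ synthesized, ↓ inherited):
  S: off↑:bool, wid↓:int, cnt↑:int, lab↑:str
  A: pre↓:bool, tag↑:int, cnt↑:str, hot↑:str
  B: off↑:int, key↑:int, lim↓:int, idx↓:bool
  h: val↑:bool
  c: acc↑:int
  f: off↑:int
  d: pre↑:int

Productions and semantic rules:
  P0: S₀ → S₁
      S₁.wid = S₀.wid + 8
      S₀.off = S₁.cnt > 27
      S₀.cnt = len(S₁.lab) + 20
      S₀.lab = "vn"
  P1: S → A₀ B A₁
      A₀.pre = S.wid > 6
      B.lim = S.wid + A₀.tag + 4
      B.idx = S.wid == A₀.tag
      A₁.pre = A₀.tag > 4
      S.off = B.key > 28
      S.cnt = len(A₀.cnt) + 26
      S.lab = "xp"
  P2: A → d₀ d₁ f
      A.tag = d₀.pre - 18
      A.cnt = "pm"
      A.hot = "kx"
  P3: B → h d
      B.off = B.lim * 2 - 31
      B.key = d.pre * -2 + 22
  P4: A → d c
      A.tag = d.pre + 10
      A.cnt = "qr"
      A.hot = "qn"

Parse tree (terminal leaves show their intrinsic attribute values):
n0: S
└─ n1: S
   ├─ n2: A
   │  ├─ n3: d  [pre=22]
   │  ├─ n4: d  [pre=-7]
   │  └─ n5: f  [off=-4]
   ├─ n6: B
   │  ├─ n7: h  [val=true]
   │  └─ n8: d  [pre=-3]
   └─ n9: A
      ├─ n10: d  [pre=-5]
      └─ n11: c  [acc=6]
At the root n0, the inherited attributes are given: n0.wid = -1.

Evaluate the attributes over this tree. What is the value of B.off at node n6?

1. n0.wid = -1  [given at root]
2. n1.wid = 7  [S₀.wid + 8]
3. n2.pre = true  [S.wid > 6]
4. n3.pre = 22  [terminal]
5. n4.pre = -7  [terminal]
6. n5.off = -4  [terminal]
7. n2.tag = 4  [d₀.pre - 18]
8. n2.cnt = "pm"  ["pm"]
9. n2.hot = "kx"  ["kx"]
10. n6.lim = 15  [S.wid + A₀.tag + 4]
11. n6.idx = false  [S.wid == A₀.tag]
12. n7.val = true  [terminal]
13. n8.pre = -3  [terminal]
14. n6.off = -1  [B.lim * 2 - 31]
15. n6.key = 28  [d.pre * -2 + 22]
16. n9.pre = false  [A₀.tag > 4]
17. n10.pre = -5  [terminal]
18. n11.acc = 6  [terminal]
19. n9.tag = 5  [d.pre + 10]
20. n9.cnt = "qr"  ["qr"]
21. n9.hot = "qn"  ["qn"]
22. n1.off = false  [B.key > 28]
23. n1.cnt = 28  [len(A₀.cnt) + 26]
24. n1.lab = "xp"  ["xp"]
25. n0.off = true  [S₁.cnt > 27]
26. n0.cnt = 22  [len(S₁.lab) + 20]
27. n0.lab = "vn"  ["vn"]

-1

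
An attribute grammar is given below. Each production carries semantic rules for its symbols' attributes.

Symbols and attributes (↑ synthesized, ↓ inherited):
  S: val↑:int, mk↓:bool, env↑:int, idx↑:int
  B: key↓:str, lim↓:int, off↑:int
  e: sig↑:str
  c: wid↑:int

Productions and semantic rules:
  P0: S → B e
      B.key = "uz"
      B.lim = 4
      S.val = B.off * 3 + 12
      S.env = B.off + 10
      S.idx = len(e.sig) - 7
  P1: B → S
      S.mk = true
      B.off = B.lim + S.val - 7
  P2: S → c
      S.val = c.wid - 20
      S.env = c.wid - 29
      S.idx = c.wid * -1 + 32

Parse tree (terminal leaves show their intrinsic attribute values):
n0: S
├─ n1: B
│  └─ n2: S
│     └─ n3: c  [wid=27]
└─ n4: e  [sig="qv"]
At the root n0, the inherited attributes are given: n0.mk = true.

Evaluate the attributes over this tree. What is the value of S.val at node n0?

1. n0.mk = true  [given at root]
2. n1.key = "uz"  ["uz"]
3. n1.lim = 4  [4]
4. n2.mk = true  [true]
5. n3.wid = 27  [terminal]
6. n2.val = 7  [c.wid - 20]
7. n2.env = -2  [c.wid - 29]
8. n2.idx = 5  [c.wid * -1 + 32]
9. n1.off = 4  [B.lim + S.val - 7]
10. n4.sig = "qv"  [terminal]
11. n0.val = 24  [B.off * 3 + 12]
12. n0.env = 14  [B.off + 10]
13. n0.idx = -5  [len(e.sig) - 7]

24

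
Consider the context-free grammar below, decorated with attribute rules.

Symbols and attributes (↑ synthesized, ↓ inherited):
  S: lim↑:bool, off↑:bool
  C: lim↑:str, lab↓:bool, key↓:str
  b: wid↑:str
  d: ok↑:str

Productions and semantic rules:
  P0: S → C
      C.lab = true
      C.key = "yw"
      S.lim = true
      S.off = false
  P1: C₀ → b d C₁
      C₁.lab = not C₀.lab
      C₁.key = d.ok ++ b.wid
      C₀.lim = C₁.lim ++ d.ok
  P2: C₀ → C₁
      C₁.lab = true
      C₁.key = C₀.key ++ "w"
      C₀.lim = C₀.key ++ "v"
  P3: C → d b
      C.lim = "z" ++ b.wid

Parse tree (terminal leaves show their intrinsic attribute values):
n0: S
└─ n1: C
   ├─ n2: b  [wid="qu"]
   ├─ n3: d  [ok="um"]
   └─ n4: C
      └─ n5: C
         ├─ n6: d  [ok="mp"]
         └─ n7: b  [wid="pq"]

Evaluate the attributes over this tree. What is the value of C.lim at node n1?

"umquvum"

1. n1.lab = true  [true]
2. n1.key = "yw"  ["yw"]
3. n2.wid = "qu"  [terminal]
4. n3.ok = "um"  [terminal]
5. n4.lab = false  [not C₀.lab]
6. n4.key = "umqu"  [d.ok ++ b.wid]
7. n5.lab = true  [true]
8. n5.key = "umquw"  [C₀.key ++ "w"]
9. n6.ok = "mp"  [terminal]
10. n7.wid = "pq"  [terminal]
11. n5.lim = "zpq"  ["z" ++ b.wid]
12. n4.lim = "umquv"  [C₀.key ++ "v"]
13. n1.lim = "umquvum"  [C₁.lim ++ d.ok]
14. n0.lim = true  [true]
15. n0.off = false  [false]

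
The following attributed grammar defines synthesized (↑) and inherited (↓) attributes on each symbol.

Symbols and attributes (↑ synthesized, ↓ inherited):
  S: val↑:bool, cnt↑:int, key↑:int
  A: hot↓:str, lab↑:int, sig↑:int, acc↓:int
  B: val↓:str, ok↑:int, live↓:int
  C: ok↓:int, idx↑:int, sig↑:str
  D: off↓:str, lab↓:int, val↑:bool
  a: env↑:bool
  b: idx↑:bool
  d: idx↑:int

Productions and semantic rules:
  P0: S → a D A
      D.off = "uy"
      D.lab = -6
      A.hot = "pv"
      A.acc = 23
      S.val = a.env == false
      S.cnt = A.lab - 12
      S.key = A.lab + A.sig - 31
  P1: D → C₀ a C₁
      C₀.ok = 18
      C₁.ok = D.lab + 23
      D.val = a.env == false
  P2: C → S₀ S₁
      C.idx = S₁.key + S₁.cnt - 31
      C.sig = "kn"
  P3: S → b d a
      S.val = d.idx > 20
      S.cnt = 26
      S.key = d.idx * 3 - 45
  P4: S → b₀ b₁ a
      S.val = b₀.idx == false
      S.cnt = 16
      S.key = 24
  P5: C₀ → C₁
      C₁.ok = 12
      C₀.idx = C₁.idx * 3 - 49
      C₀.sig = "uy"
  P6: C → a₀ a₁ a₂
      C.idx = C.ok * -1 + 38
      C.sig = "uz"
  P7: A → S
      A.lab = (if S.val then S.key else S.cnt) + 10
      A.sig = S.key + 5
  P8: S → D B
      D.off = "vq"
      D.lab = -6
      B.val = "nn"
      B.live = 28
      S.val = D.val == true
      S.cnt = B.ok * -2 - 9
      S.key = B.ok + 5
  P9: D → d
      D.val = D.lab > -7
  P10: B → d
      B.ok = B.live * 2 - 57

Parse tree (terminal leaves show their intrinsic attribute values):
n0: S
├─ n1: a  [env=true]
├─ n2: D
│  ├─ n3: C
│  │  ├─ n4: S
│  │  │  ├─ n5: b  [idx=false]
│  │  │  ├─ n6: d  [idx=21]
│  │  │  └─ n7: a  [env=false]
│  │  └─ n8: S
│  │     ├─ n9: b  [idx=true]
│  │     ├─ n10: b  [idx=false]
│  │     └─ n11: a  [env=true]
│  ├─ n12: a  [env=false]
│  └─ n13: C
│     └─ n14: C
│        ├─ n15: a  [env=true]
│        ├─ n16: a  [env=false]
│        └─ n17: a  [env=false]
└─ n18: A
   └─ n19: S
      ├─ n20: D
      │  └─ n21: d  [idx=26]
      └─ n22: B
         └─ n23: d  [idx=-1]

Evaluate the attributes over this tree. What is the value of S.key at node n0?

-8

1. n1.env = true  [terminal]
2. n2.off = "uy"  ["uy"]
3. n2.lab = -6  [-6]
4. n3.ok = 18  [18]
5. n5.idx = false  [terminal]
6. n6.idx = 21  [terminal]
7. n7.env = false  [terminal]
8. n4.val = true  [d.idx > 20]
9. n4.cnt = 26  [26]
10. n4.key = 18  [d.idx * 3 - 45]
11. n9.idx = true  [terminal]
12. n10.idx = false  [terminal]
13. n11.env = true  [terminal]
14. n8.val = false  [b₀.idx == false]
15. n8.cnt = 16  [16]
16. n8.key = 24  [24]
17. n3.idx = 9  [S₁.key + S₁.cnt - 31]
18. n3.sig = "kn"  ["kn"]
19. n12.env = false  [terminal]
20. n13.ok = 17  [D.lab + 23]
21. n14.ok = 12  [12]
22. n15.env = true  [terminal]
23. n16.env = false  [terminal]
24. n17.env = false  [terminal]
25. n14.idx = 26  [C.ok * -1 + 38]
26. n14.sig = "uz"  ["uz"]
27. n13.idx = 29  [C₁.idx * 3 - 49]
28. n13.sig = "uy"  ["uy"]
29. n2.val = true  [a.env == false]
30. n18.hot = "pv"  ["pv"]
31. n18.acc = 23  [23]
32. n20.off = "vq"  ["vq"]
33. n20.lab = -6  [-6]
34. n21.idx = 26  [terminal]
35. n20.val = true  [D.lab > -7]
36. n22.val = "nn"  ["nn"]
37. n22.live = 28  [28]
38. n23.idx = -1  [terminal]
39. n22.ok = -1  [B.live * 2 - 57]
40. n19.val = true  [D.val == true]
41. n19.cnt = -7  [B.ok * -2 - 9]
42. n19.key = 4  [B.ok + 5]
43. n18.lab = 14  [(if S.val then S.key else S.cnt) + 10]
44. n18.sig = 9  [S.key + 5]
45. n0.val = false  [a.env == false]
46. n0.cnt = 2  [A.lab - 12]
47. n0.key = -8  [A.lab + A.sig - 31]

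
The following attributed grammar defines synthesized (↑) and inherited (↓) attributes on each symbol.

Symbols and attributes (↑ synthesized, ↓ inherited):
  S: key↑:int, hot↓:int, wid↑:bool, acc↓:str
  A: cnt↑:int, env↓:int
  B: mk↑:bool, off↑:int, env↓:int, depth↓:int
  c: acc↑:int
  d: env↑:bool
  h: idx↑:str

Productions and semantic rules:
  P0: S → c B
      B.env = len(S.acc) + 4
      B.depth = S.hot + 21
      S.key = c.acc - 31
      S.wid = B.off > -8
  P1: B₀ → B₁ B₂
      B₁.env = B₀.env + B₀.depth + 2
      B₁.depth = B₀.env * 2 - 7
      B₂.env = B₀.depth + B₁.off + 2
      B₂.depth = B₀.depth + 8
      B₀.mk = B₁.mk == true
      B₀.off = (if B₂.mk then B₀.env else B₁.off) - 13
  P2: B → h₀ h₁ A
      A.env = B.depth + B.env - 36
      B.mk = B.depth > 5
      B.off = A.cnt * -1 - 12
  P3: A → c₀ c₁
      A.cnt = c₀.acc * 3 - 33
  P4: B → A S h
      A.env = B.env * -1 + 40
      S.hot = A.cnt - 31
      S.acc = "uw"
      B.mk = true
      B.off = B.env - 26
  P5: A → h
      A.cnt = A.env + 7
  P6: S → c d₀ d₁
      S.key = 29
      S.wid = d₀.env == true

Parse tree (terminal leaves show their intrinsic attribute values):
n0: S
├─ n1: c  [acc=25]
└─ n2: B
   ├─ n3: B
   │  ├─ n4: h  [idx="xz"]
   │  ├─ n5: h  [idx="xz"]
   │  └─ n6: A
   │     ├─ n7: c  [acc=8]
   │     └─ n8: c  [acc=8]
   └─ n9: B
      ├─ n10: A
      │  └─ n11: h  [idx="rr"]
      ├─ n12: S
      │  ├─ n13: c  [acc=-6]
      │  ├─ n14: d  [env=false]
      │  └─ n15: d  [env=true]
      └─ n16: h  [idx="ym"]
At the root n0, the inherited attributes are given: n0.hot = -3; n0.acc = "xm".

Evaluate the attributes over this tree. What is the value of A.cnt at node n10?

30

1. n0.hot = -3  [given at root]
2. n0.acc = "xm"  [given at root]
3. n1.acc = 25  [terminal]
4. n2.env = 6  [len(S.acc) + 4]
5. n2.depth = 18  [S.hot + 21]
6. n3.env = 26  [B₀.env + B₀.depth + 2]
7. n3.depth = 5  [B₀.env * 2 - 7]
8. n4.idx = "xz"  [terminal]
9. n5.idx = "xz"  [terminal]
10. n6.env = -5  [B.depth + B.env - 36]
11. n7.acc = 8  [terminal]
12. n8.acc = 8  [terminal]
13. n6.cnt = -9  [c₀.acc * 3 - 33]
14. n3.mk = false  [B.depth > 5]
15. n3.off = -3  [A.cnt * -1 - 12]
16. n9.env = 17  [B₀.depth + B₁.off + 2]
17. n9.depth = 26  [B₀.depth + 8]
18. n10.env = 23  [B.env * -1 + 40]
19. n11.idx = "rr"  [terminal]
20. n10.cnt = 30  [A.env + 7]
21. n12.hot = -1  [A.cnt - 31]
22. n12.acc = "uw"  ["uw"]
23. n13.acc = -6  [terminal]
24. n14.env = false  [terminal]
25. n15.env = true  [terminal]
26. n12.key = 29  [29]
27. n12.wid = false  [d₀.env == true]
28. n16.idx = "ym"  [terminal]
29. n9.mk = true  [true]
30. n9.off = -9  [B.env - 26]
31. n2.mk = false  [B₁.mk == true]
32. n2.off = -7  [(if B₂.mk then B₀.env else B₁.off) - 13]
33. n0.key = -6  [c.acc - 31]
34. n0.wid = true  [B.off > -8]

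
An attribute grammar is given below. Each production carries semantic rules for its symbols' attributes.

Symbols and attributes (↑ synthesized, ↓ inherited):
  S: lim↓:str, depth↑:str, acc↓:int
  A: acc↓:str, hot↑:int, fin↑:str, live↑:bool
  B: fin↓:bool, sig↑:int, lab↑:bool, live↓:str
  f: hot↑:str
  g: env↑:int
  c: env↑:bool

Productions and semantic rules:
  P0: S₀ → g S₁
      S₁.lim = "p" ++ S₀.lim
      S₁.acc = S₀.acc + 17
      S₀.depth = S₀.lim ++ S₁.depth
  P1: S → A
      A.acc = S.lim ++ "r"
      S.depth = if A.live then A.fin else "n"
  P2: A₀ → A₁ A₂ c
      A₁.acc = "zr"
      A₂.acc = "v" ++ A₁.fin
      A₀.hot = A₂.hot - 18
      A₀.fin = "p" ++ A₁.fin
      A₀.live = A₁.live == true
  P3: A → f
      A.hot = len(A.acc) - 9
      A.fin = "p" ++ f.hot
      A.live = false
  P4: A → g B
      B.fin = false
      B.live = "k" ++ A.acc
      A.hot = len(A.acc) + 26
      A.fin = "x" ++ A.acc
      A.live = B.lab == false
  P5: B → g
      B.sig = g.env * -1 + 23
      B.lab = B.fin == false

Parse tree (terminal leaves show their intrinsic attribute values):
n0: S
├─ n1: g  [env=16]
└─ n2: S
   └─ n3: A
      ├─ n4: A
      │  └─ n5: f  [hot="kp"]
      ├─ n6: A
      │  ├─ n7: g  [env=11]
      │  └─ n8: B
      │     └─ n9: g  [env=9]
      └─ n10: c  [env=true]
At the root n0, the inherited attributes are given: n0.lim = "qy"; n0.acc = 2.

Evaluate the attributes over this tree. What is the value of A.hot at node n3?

1. n0.lim = "qy"  [given at root]
2. n0.acc = 2  [given at root]
3. n1.env = 16  [terminal]
4. n2.lim = "pqy"  ["p" ++ S₀.lim]
5. n2.acc = 19  [S₀.acc + 17]
6. n3.acc = "pqyr"  [S.lim ++ "r"]
7. n4.acc = "zr"  ["zr"]
8. n5.hot = "kp"  [terminal]
9. n4.hot = -7  [len(A.acc) - 9]
10. n4.fin = "pkp"  ["p" ++ f.hot]
11. n4.live = false  [false]
12. n6.acc = "vpkp"  ["v" ++ A₁.fin]
13. n7.env = 11  [terminal]
14. n8.fin = false  [false]
15. n8.live = "kvpkp"  ["k" ++ A.acc]
16. n9.env = 9  [terminal]
17. n8.sig = 14  [g.env * -1 + 23]
18. n8.lab = true  [B.fin == false]
19. n6.hot = 30  [len(A.acc) + 26]
20. n6.fin = "xvpkp"  ["x" ++ A.acc]
21. n6.live = false  [B.lab == false]
22. n10.env = true  [terminal]
23. n3.hot = 12  [A₂.hot - 18]
24. n3.fin = "ppkp"  ["p" ++ A₁.fin]
25. n3.live = false  [A₁.live == true]
26. n2.depth = "n"  [if A.live then A.fin else "n"]
27. n0.depth = "qyn"  [S₀.lim ++ S₁.depth]

12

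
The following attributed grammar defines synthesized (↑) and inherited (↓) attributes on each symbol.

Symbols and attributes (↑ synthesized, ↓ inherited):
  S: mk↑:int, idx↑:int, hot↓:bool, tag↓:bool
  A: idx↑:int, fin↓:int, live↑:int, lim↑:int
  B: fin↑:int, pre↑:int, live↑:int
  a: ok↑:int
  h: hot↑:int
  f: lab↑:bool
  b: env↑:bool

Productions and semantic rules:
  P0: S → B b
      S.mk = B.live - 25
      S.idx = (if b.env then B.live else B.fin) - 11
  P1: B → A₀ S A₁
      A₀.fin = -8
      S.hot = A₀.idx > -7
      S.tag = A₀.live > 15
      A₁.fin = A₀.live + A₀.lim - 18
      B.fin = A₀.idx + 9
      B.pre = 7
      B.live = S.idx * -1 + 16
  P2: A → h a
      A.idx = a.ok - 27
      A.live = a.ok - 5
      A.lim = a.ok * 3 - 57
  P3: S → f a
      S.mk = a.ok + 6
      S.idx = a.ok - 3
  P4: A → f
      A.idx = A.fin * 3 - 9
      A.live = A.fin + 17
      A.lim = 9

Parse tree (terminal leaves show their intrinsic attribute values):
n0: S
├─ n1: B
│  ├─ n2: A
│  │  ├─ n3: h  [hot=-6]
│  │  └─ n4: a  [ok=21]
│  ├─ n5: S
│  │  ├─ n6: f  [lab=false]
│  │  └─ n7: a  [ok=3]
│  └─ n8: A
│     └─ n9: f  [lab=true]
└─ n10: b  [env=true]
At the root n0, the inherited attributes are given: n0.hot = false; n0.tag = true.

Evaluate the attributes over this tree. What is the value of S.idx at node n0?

5

1. n0.hot = false  [given at root]
2. n0.tag = true  [given at root]
3. n2.fin = -8  [-8]
4. n3.hot = -6  [terminal]
5. n4.ok = 21  [terminal]
6. n2.idx = -6  [a.ok - 27]
7. n2.live = 16  [a.ok - 5]
8. n2.lim = 6  [a.ok * 3 - 57]
9. n5.hot = true  [A₀.idx > -7]
10. n5.tag = true  [A₀.live > 15]
11. n6.lab = false  [terminal]
12. n7.ok = 3  [terminal]
13. n5.mk = 9  [a.ok + 6]
14. n5.idx = 0  [a.ok - 3]
15. n8.fin = 4  [A₀.live + A₀.lim - 18]
16. n9.lab = true  [terminal]
17. n8.idx = 3  [A.fin * 3 - 9]
18. n8.live = 21  [A.fin + 17]
19. n8.lim = 9  [9]
20. n1.fin = 3  [A₀.idx + 9]
21. n1.pre = 7  [7]
22. n1.live = 16  [S.idx * -1 + 16]
23. n10.env = true  [terminal]
24. n0.mk = -9  [B.live - 25]
25. n0.idx = 5  [(if b.env then B.live else B.fin) - 11]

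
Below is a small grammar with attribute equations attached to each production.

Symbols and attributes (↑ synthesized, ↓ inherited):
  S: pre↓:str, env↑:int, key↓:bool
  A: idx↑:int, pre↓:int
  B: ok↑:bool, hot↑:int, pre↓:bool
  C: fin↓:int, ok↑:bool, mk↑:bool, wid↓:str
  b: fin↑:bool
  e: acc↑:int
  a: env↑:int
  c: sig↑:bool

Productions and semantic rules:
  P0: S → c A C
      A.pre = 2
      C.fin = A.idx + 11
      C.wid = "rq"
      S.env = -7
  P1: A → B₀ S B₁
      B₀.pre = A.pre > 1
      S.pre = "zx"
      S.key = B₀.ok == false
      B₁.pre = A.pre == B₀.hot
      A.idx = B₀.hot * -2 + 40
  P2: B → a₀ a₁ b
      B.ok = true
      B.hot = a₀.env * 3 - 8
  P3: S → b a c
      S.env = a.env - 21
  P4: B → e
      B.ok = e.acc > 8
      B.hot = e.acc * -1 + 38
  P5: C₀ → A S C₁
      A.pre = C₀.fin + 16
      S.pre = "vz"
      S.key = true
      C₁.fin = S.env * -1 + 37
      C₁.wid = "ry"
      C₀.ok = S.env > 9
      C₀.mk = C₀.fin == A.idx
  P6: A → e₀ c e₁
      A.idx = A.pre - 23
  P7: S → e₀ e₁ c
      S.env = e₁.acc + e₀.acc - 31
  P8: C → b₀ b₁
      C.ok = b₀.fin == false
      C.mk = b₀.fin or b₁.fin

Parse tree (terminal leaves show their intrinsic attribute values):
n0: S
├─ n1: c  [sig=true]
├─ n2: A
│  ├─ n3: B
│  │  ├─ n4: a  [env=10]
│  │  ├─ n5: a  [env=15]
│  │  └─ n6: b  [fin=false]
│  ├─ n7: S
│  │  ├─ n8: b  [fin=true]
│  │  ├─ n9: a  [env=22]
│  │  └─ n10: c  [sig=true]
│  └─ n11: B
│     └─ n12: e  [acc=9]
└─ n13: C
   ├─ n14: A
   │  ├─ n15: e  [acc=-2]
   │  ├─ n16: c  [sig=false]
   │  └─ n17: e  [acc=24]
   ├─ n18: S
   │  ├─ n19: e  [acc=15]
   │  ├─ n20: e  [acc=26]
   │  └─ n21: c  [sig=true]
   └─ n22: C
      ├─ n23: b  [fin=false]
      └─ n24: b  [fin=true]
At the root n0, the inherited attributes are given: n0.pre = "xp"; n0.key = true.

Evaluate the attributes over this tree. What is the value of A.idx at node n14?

0

1. n0.pre = "xp"  [given at root]
2. n0.key = true  [given at root]
3. n1.sig = true  [terminal]
4. n2.pre = 2  [2]
5. n3.pre = true  [A.pre > 1]
6. n4.env = 10  [terminal]
7. n5.env = 15  [terminal]
8. n6.fin = false  [terminal]
9. n3.ok = true  [true]
10. n3.hot = 22  [a₀.env * 3 - 8]
11. n7.pre = "zx"  ["zx"]
12. n7.key = false  [B₀.ok == false]
13. n8.fin = true  [terminal]
14. n9.env = 22  [terminal]
15. n10.sig = true  [terminal]
16. n7.env = 1  [a.env - 21]
17. n11.pre = false  [A.pre == B₀.hot]
18. n12.acc = 9  [terminal]
19. n11.ok = true  [e.acc > 8]
20. n11.hot = 29  [e.acc * -1 + 38]
21. n2.idx = -4  [B₀.hot * -2 + 40]
22. n13.fin = 7  [A.idx + 11]
23. n13.wid = "rq"  ["rq"]
24. n14.pre = 23  [C₀.fin + 16]
25. n15.acc = -2  [terminal]
26. n16.sig = false  [terminal]
27. n17.acc = 24  [terminal]
28. n14.idx = 0  [A.pre - 23]
29. n18.pre = "vz"  ["vz"]
30. n18.key = true  [true]
31. n19.acc = 15  [terminal]
32. n20.acc = 26  [terminal]
33. n21.sig = true  [terminal]
34. n18.env = 10  [e₁.acc + e₀.acc - 31]
35. n22.fin = 27  [S.env * -1 + 37]
36. n22.wid = "ry"  ["ry"]
37. n23.fin = false  [terminal]
38. n24.fin = true  [terminal]
39. n22.ok = true  [b₀.fin == false]
40. n22.mk = true  [b₀.fin or b₁.fin]
41. n13.ok = true  [S.env > 9]
42. n13.mk = false  [C₀.fin == A.idx]
43. n0.env = -7  [-7]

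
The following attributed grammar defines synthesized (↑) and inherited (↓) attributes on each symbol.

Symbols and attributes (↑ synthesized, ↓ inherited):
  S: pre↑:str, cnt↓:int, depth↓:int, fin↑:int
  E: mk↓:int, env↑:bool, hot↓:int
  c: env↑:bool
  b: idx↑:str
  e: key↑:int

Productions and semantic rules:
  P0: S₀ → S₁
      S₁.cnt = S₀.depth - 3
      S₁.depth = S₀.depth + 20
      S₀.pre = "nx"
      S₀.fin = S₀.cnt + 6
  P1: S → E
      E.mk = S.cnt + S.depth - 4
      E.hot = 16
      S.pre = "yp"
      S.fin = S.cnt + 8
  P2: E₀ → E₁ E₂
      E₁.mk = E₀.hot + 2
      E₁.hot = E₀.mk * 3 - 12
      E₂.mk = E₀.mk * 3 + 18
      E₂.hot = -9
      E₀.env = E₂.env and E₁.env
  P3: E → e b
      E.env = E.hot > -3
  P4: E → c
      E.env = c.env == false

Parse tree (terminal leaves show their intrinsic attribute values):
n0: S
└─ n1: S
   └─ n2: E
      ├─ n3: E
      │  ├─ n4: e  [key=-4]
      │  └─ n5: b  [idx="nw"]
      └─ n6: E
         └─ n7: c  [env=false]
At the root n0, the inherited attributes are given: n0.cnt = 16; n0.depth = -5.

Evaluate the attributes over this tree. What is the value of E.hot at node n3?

1. n0.cnt = 16  [given at root]
2. n0.depth = -5  [given at root]
3. n1.cnt = -8  [S₀.depth - 3]
4. n1.depth = 15  [S₀.depth + 20]
5. n2.mk = 3  [S.cnt + S.depth - 4]
6. n2.hot = 16  [16]
7. n3.mk = 18  [E₀.hot + 2]
8. n3.hot = -3  [E₀.mk * 3 - 12]
9. n4.key = -4  [terminal]
10. n5.idx = "nw"  [terminal]
11. n3.env = false  [E.hot > -3]
12. n6.mk = 27  [E₀.mk * 3 + 18]
13. n6.hot = -9  [-9]
14. n7.env = false  [terminal]
15. n6.env = true  [c.env == false]
16. n2.env = false  [E₂.env and E₁.env]
17. n1.pre = "yp"  ["yp"]
18. n1.fin = 0  [S.cnt + 8]
19. n0.pre = "nx"  ["nx"]
20. n0.fin = 22  [S₀.cnt + 6]

-3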